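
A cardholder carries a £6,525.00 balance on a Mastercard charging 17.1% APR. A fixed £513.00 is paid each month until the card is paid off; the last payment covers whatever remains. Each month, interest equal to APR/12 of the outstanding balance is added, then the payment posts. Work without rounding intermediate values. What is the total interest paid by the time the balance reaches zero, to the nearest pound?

Monthly rate r = 17.1%/12 = 1.425% = 0.01425.
Payoff takes n = ⌈−ln(1 − rB₀/P)/ln(1+r)⌉ = ⌈14.133⌉ = 15 payments; the last is £68.75.
Total paid = 14·£513.00 + £68.75 = £7,250.75.
Total interest = total paid − principal = £7,250.75 − £6,525.00 = £725.75.

£726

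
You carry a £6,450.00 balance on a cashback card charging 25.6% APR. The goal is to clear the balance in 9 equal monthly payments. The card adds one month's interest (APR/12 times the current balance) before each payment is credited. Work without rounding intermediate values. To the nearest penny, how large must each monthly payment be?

£795.26

Monthly rate r = 25.6%/12 = 2.13333% = 0.0213333.
Level-payment amortization: P = B₀·r / (1 − (1+r)^(−n)) = 6450.00·0.0213333 / (1 − 1.02133^(−9)).
Denominator 1 − (1+r)^(−9) = 0.17302488.
P = 137.6 / 0.17302488 ≈ 795.26.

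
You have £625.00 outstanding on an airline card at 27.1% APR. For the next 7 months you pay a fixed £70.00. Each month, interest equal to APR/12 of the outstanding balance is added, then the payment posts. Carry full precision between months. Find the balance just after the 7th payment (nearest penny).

Monthly rate r = 27.1%/12 = 2.25833% = 0.0225833.
Each month: B ← B·(1+r) − £70.00.
Month 1: interest £14.11; balance after payment £569.11.
Month 2: interest £12.85; balance after payment £511.97.
Month 3: interest £11.56; balance after payment £453.53.
Month 4: interest £10.24; balance after payment £393.77.
Month 5: interest £8.89; balance after payment £332.66.
Month 6: interest £7.51; balance after payment £270.18.
Month 7: interest £6.10; balance after payment £206.28.

£206.28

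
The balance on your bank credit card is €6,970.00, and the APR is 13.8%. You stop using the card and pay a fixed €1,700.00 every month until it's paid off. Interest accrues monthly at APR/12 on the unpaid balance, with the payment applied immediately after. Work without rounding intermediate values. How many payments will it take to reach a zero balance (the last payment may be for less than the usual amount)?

Monthly rate r = 13.8%/12 = 1.15% = 0.0115.
Recurrence: B ← B·(1+r) − €1,700.00.
Month 1: interest €80.16; balance after payment €5,350.15.
Month 2: interest €61.53; balance after payment €3,711.68.
Month 3: interest €42.68; balance after payment €2,054.37.
Month 4: interest €23.63; balance after payment €377.99.
Month 5: interest €4.35; balance after payment €0.00.

5 payments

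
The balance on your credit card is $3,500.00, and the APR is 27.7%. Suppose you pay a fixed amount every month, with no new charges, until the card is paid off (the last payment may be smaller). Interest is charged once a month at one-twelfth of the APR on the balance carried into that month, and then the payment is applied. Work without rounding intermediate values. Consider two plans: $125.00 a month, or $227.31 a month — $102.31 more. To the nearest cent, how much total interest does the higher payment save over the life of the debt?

$1,318.78

Monthly rate r = 27.7%/12 = 2.30833% = 0.0230833.
At $125.00/mo: n = ⌈−ln(1 − rB₀/P)/ln(1+r)⌉ = 46 payments (last $68.59); total interest = total paid − $3,500.00 = $2,193.59.
At $227.31/mo: 20 payments (last $55.92); total interest $874.81.
Interest saved = $2,193.59 − $874.81 = $1,318.78.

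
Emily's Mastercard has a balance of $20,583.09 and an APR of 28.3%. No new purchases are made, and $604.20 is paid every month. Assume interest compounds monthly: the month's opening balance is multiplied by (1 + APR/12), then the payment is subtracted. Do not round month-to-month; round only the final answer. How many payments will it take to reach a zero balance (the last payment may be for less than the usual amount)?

70 payments

Monthly rate r = 28.3%/12 = 2.35833% = 0.0235833.
Recurrence: B ← B·(1+r) − $604.20.
Month 1: interest $485.42; balance after payment $20,464.31.
Month 2: interest $482.62; balance after payment $20,342.72.
Closed form: n = −ln(1 − rB₀/P)/ln(1+r) = −ln(0.19659)/ln(1.02358) ≈ 69.783, so the balance reaches zero during payment 70.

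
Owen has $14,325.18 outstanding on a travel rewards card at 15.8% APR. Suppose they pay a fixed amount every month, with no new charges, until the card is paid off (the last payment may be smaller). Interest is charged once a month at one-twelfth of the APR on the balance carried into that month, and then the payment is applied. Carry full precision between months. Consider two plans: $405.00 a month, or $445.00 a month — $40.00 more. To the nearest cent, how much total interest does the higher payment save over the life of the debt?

Monthly rate r = 15.8%/12 = 1.31667% = 0.0131667.
At $405.00/mo: n = ⌈−ln(1 − rB₀/P)/ln(1+r)⌉ = 48 payments (last $372.74); total interest = total paid − $14,325.18 = $5,082.56.
At $445.00/mo: 43 payments (last $68.50); total interest $4,433.32.
Interest saved = $5,082.56 − $4,433.32 = $649.24.

$649.24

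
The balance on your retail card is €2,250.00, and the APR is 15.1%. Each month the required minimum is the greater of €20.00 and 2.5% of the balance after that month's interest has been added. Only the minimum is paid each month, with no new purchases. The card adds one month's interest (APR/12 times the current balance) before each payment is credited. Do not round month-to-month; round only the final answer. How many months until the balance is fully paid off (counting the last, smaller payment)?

137 months

Monthly rate r = 15.1%/12 = 1.25833% = 0.0125833.
While 2.5% of the post-interest balance exceeds €20.00, each month B ← (B·(1+r))·(1 − 0.025), i.e. B shrinks by the factor (1+r)·0.975 = 0.98727.
This holds for months 1–82. Entering month 83 the balance is €786.84; 2.5% of the post-interest balance is now below €20.00, so the flat €20.00 minimum applies from here.
From month 83 a fixed €20.00 at rate r clears €786.84 in 55 more payments. Total: 82 + 55 = 137 months.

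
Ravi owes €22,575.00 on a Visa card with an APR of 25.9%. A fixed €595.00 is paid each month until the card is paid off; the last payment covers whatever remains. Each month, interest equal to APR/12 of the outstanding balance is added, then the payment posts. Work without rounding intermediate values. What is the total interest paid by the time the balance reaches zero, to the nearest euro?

Monthly rate r = 25.9%/12 = 2.15833% = 0.0215833.
Payoff takes n = ⌈−ln(1 − rB₀/P)/ln(1+r)⌉ = ⌈80.018⌉ = 81 payments; the last is €11.06.
Total paid = 80·€595.00 + €11.06 = €47,611.06.
Total interest = total paid − principal = €47,611.06 − €22,575.00 = €25,036.06.

€25,036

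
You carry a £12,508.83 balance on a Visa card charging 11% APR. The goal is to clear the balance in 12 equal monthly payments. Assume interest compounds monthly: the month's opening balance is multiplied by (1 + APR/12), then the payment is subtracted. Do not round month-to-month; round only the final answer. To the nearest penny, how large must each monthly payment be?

£1,105.55

Monthly rate r = 11%/12 = 0.916667% = 0.00916667.
Level-payment amortization: P = B₀·r / (1 − (1+r)^(−n)) = 12508.83·0.00916667 / (1 − 1.00917^(−12)).
Denominator 1 − (1+r)^(−12) = 0.103716844.
P = 114.664 / 0.103716844 ≈ 1105.55.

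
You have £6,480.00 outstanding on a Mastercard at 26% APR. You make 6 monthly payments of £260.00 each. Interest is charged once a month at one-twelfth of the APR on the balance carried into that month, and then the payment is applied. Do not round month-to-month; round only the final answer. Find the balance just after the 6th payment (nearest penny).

£5,722.39

Monthly rate r = 26%/12 = 2.16667% = 0.0216667.
Each month: B ← B·(1+r) − £260.00.
Month 1: interest £140.40; balance after payment £6,360.40.
Month 2: interest £137.81; balance after payment £6,238.21.
Month 3: interest £135.16; balance after payment £6,113.37.
Month 4: interest £132.46; balance after payment £5,985.83.
Month 5: interest £129.69; balance after payment £5,855.52.
Month 6: interest £126.87; balance after payment £5,722.39.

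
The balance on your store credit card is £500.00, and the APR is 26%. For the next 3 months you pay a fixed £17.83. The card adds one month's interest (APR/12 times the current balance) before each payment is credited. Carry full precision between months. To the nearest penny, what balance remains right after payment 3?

Monthly rate r = 26%/12 = 2.16667% = 0.0216667.
Each month: B ← B·(1+r) − £17.83.
Month 1: interest £10.83; balance after payment £493.00.
Month 2: interest £10.68; balance after payment £485.86.
Month 3: interest £10.53; balance after payment £478.55.

£478.55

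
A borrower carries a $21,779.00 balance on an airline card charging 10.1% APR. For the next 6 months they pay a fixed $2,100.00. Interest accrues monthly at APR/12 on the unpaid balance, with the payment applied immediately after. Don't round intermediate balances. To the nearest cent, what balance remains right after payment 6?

Monthly rate r = 10.1%/12 = 0.841667% = 0.00841667.
Each month: B ← B·(1+r) − $2,100.00.
Month 1: interest $183.31; balance after payment $19,862.31.
Month 2: interest $167.17; balance after payment $17,929.48.
Month 3: interest $150.91; balance after payment $15,980.39.
Month 4: interest $134.50; balance after payment $14,014.89.
Month 5: interest $117.96; balance after payment $12,032.85.
Month 6: interest $101.28; balance after payment $10,034.12.

$10,034.12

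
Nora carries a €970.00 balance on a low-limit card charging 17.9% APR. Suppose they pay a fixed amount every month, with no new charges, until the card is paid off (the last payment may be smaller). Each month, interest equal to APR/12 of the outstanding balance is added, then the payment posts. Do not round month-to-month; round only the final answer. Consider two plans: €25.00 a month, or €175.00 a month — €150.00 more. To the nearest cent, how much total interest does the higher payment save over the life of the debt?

€439.65

Monthly rate r = 17.9%/12 = 1.49167% = 0.0149167.
At €25.00/mo: n = ⌈−ln(1 − rB₀/P)/ln(1+r)⌉ = 59 payments (last €9.82); total interest = total paid − €970.00 = €489.82.
At €175.00/mo: 6 payments (last €145.17); total interest €50.17.
Interest saved = €489.82 − €50.17 = €439.65.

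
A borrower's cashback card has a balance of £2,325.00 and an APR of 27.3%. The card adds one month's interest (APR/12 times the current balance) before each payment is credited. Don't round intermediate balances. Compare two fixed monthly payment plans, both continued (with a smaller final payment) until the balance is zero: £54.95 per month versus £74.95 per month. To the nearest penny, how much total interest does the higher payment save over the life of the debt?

£3,950.02

Monthly rate r = 27.3%/12 = 2.275% = 0.02275.
At £54.95/mo: n = ⌈−ln(1 − rB₀/P)/ln(1+r)⌉ = 147 payments (last £3.11); total interest = total paid − £2,325.00 = £5,700.81.
At £74.95/mo: 55 payments (last £28.49); total interest £1,750.79.
Interest saved = £5,700.81 − £1,750.79 = £3,950.02.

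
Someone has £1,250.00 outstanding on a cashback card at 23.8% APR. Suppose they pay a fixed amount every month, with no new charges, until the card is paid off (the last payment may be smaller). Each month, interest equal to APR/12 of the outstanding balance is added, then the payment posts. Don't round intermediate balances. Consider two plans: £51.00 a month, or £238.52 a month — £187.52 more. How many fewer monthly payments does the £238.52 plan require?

Monthly rate r = 23.8%/12 = 1.98333% = 0.0198333.
At £51.00/mo: n = ⌈−ln(1 − rB₀/P)/ln(1+r)⌉ = 34 payments (last £45.89); total interest = total paid − £1,250.00 = £478.89.
At £238.52/mo: 6 payments (last £140.86); total interest £83.46.
Payments saved = 34 − 6 = 28.

28 fewer payments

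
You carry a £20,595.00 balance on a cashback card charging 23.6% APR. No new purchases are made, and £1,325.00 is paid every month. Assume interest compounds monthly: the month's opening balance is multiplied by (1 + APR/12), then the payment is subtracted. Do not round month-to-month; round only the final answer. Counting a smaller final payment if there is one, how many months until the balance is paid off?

Monthly rate r = 23.6%/12 = 1.96667% = 0.0196667.
Recurrence: B ← B·(1+r) − £1,325.00.
Month 1: interest £405.04; balance after payment £19,675.03.
Month 2: interest £386.94; balance after payment £18,736.98.
Closed form: n = −ln(1 − rB₀/P)/ln(1+r) = −ln(0.69431)/ln(1.01967) ≈ 18.733, so the balance reaches zero during payment 19.

19 months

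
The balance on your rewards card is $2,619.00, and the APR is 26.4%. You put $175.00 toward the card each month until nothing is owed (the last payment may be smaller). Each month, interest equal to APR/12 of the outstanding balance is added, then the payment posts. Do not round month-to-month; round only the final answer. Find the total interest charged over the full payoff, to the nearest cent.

$592.92

Monthly rate r = 26.4%/12 = 2.2% = 0.022.
Payoff takes n = ⌈−ln(1 − rB₀/P)/ln(1+r)⌉ = ⌈18.351⌉ = 19 payments; the last is $61.92.
Total paid = 18·$175.00 + $61.92 = $3,211.92.
Total interest = total paid − principal = $3,211.92 − $2,619.00 = $592.92.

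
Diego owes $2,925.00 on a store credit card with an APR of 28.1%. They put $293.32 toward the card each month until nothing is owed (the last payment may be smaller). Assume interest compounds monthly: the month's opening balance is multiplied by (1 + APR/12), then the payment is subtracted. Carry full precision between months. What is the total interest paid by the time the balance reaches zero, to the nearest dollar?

Monthly rate r = 28.1%/12 = 2.34167% = 0.0234167.
Payoff takes n = ⌈−ln(1 − rB₀/P)/ln(1+r)⌉ = ⌈11.489⌉ = 12 payments; the last is $144.33.
Total paid = 11·$293.32 + $144.33 = $3,370.85.
Total interest = total paid − principal = $3,370.85 − $2,925.00 = $445.85.

$446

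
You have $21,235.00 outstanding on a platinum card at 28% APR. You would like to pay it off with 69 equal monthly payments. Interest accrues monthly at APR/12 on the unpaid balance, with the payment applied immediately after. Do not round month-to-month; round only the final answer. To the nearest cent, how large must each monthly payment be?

$622.17

Monthly rate r = 28%/12 = 2.33333% = 0.0233333.
Level-payment amortization: P = B₀·r / (1 − (1+r)^(−n)) = 21235.00·0.0233333 / (1 − 1.02333^(−69)).
Denominator 1 − (1+r)^(−69) = 0.796380828.
P = 495.483 / 0.796380828 ≈ 622.17.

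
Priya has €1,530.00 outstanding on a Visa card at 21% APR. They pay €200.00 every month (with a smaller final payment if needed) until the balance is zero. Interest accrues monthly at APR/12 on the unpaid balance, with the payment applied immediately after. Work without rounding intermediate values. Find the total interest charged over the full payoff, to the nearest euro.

€127

Monthly rate r = 21%/12 = 1.75% = 0.0175.
Payoff takes n = ⌈−ln(1 − rB₀/P)/ln(1+r)⌉ = ⌈8.285⌉ = 9 payments; the last is €57.27.
Total paid = 8·€200.00 + €57.27 = €1,657.27.
Total interest = total paid − principal = €1,657.27 − €1,530.00 = €127.27.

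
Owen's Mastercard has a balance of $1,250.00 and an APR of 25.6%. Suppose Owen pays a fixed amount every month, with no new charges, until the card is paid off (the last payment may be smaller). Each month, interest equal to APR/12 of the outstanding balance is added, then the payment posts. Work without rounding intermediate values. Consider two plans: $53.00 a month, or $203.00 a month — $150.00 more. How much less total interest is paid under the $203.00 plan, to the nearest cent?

Monthly rate r = 25.6%/12 = 2.13333% = 0.0213333.
At $53.00/mo: n = ⌈−ln(1 − rB₀/P)/ln(1+r)⌉ = 34 payments (last $7.25); total interest = total paid − $1,250.00 = $506.25.
At $203.00/mo: 7 payments (last $136.80); total interest $104.80.
Interest saved = $506.25 − $104.80 = $401.45.

$401.45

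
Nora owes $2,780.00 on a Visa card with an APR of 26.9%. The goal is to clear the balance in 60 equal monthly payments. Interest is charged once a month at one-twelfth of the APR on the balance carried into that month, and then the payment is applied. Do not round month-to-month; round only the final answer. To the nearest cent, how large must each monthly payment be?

Monthly rate r = 26.9%/12 = 2.24167% = 0.0224167.
Level-payment amortization: P = B₀·r / (1 − (1+r)^(−n)) = 2780.00·0.0224167 / (1 − 1.02242^(−60)).
Denominator 1 − (1+r)^(−60) = 0.735561445.
P = 62.3183 / 0.735561445 ≈ 84.72.

$84.72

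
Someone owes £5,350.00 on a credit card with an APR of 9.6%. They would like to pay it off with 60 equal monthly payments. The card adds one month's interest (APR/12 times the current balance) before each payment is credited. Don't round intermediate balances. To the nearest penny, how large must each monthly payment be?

Monthly rate r = 9.6%/12 = 0.8% = 0.008.
Level-payment amortization: P = B₀·r / (1 − (1+r)^(−n)) = 5350.00·0.008 / (1 − 1.008^(−60)).
Denominator 1 − (1+r)^(−60) = 0.380033713.
P = 42.8 / 0.380033713 ≈ 112.62.

£112.62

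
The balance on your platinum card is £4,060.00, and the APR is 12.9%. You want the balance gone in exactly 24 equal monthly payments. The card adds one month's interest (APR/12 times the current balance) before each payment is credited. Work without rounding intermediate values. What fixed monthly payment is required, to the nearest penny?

Monthly rate r = 12.9%/12 = 1.075% = 0.01075.
Level-payment amortization: P = B₀·r / (1 − (1+r)^(−n)) = 4060.00·0.01075 / (1 − 1.01075^(−24)).
Denominator 1 − (1+r)^(−24) = 0.226340256.
P = 43.645 / 0.226340256 ≈ 192.83.

£192.83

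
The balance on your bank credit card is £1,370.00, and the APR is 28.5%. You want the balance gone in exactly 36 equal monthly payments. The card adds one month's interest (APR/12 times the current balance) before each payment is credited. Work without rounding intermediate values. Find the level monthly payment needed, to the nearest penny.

£57.04

Monthly rate r = 28.5%/12 = 2.375% = 0.02375.
Level-payment amortization: P = B₀·r / (1 − (1+r)^(−n)) = 1370.00·0.02375 / (1 − 1.02375^(−36)).
Denominator 1 − (1+r)^(−36) = 0.570444713.
P = 32.5375 / 0.570444713 ≈ 57.04.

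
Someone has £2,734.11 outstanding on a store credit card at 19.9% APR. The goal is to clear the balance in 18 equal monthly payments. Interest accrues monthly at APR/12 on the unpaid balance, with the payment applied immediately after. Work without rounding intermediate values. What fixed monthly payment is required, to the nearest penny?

£176.94

Monthly rate r = 19.9%/12 = 1.65833% = 0.0165833.
Level-payment amortization: P = B₀·r / (1 − (1+r)^(−n)) = 2734.11·0.0165833 / (1 − 1.01658^(−18)).
Denominator 1 − (1+r)^(−18) = 0.256251222.
P = 45.3407 / 0.256251222 ≈ 176.94.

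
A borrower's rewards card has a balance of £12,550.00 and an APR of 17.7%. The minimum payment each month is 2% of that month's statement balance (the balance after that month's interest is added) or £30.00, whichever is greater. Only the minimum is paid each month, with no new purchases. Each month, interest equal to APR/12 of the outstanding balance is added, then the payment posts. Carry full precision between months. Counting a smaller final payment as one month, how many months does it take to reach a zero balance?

Monthly rate r = 17.7%/12 = 1.475% = 0.01475.
While 2% of the post-interest balance exceeds £30.00, each month B ← (B·(1+r))·(1 − 0.02), i.e. B shrinks by the factor (1+r)·0.98 = 0.99445.
This holds for months 1–385. Entering month 386 the balance is £1,475.44; 2% of the post-interest balance is now below £30.00, so the flat £30.00 minimum applies from here.
From month 386 a fixed £30.00 at rate r clears £1,475.44 in 89 more payments. Total: 385 + 89 = 474 months.

474 months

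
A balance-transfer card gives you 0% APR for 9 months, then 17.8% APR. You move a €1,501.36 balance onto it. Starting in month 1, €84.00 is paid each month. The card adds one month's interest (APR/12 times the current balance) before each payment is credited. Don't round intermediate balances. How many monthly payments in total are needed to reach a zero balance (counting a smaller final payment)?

19 payments

Promo months 1–9 at r₀ = 0%/12 = 0; months 10+ at r₁ = 17.8%/12 = 0.0148333.
After month 9 (no interest yet): B = €1,501.36 − 9·€84.00 = €745.36.
Then at r₁ with €84.00/mo: n₂ = −ln(1 − r₁·B/P)/ln(1+r₁) ≈ 9.58 → 10 more payments.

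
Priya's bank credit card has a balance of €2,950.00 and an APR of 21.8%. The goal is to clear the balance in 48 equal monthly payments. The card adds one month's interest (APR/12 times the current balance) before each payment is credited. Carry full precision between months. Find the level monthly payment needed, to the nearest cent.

€92.62

Monthly rate r = 21.8%/12 = 1.81667% = 0.0181667.
Level-payment amortization: P = B₀·r / (1 − (1+r)^(−n)) = 2950.00·0.0181667 / (1 − 1.01817^(−48)).
Denominator 1 − (1+r)^(−48) = 0.578600504.
P = 53.5917 / 0.578600504 ≈ 92.62.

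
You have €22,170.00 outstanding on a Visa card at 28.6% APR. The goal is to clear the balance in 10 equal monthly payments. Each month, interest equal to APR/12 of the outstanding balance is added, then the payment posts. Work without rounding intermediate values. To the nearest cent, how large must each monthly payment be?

€2,517.87

Monthly rate r = 28.6%/12 = 2.38333% = 0.0238333.
Level-payment amortization: P = B₀·r / (1 − (1+r)^(−n)) = 22170.00·0.0238333 / (1 − 1.02383^(−10)).
Denominator 1 − (1+r)^(−10) = 0.209853991.
P = 528.385 / 0.209853991 ≈ 2517.87.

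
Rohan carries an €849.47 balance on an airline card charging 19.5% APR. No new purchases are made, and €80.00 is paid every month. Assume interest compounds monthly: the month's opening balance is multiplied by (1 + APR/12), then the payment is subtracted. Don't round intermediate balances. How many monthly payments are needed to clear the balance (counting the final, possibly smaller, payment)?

Monthly rate r = 19.5%/12 = 1.625% = 0.01625.
Recurrence: B ← B·(1+r) − €80.00.
Month 1: interest €13.80; balance after payment €783.27.
Month 2: interest €12.73; balance after payment €716.00.
Closed form: n = −ln(1 − rB₀/P)/ln(1+r) = −ln(0.82745)/ln(1.01625) ≈ 11.750, so the balance reaches zero during payment 12.

12 months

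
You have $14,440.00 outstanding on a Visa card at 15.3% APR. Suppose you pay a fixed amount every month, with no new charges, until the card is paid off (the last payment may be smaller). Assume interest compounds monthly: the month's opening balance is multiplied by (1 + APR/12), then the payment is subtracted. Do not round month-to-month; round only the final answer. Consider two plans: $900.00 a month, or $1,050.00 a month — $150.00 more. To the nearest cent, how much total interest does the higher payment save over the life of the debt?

$279.77

Monthly rate r = 15.3%/12 = 1.275% = 0.01275.
At $900.00/mo: n = ⌈−ln(1 − rB₀/P)/ln(1+r)⌉ = 19 payments (last $58.52); total interest = total paid − $14,440.00 = $1,818.52.
At $1,050.00/mo: 16 payments (last $228.75); total interest $1,538.75.
Interest saved = $1,818.52 − $1,538.75 = $279.77.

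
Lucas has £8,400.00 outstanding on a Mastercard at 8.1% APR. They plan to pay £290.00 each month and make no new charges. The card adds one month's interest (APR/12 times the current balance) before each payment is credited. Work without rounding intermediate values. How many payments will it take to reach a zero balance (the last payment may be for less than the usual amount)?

33 months

Monthly rate r = 8.1%/12 = 0.675% = 0.00675.
Recurrence: B ← B·(1+r) − £290.00.
Month 1: interest £56.70; balance after payment £8,166.70.
Month 2: interest £55.13; balance after payment £7,931.83.
Closed form: n = −ln(1 − rB₀/P)/ln(1+r) = −ln(0.80448)/ln(1.00675) ≈ 32.339, so the balance reaches zero during payment 33.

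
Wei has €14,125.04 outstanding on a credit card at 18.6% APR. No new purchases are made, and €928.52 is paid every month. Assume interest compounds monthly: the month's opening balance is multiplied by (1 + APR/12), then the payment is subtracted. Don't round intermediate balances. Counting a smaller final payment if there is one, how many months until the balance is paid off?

Monthly rate r = 18.6%/12 = 1.55% = 0.0155.
Recurrence: B ← B·(1+r) − €928.52.
Month 1: interest €218.94; balance after payment €13,415.46.
Month 2: interest €207.94; balance after payment €12,694.88.
Closed form: n = −ln(1 − rB₀/P)/ln(1+r) = −ln(0.76421)/ln(1.0155) ≈ 17.484, so the balance reaches zero during payment 18.

18 months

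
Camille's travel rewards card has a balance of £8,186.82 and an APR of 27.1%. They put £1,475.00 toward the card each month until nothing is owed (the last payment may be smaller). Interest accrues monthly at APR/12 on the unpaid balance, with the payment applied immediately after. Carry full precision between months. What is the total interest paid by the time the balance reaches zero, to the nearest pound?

Monthly rate r = 27.1%/12 = 2.25833% = 0.0225833.
Payoff takes n = ⌈−ln(1 − rB₀/P)/ln(1+r)⌉ = ⌈5.997⌉ = 6 payments; the last is £1,470.72.
Total paid = 5·£1,475.00 + £1,470.72 = £8,845.72.
Total interest = total paid − principal = £8,845.72 − £8,186.82 = £658.90.

£659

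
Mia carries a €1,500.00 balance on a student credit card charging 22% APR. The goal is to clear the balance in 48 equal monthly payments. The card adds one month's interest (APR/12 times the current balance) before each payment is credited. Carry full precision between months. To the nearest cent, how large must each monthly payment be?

€47.26

Monthly rate r = 22%/12 = 1.83333% = 0.0183333.
Level-payment amortization: P = B₀·r / (1 − (1+r)^(−n)) = 1500.00·0.0183333 / (1 − 1.01833^(−48)).
Denominator 1 − (1+r)^(−48) = 0.581898306.
P = 27.5 / 0.581898306 ≈ 47.26.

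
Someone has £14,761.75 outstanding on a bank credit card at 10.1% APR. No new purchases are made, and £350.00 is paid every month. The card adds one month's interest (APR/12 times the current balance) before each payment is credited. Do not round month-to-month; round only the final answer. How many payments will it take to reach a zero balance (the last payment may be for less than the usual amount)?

Monthly rate r = 10.1%/12 = 0.841667% = 0.00841667.
Recurrence: B ← B·(1+r) − £350.00.
Month 1: interest £124.24; balance after payment £14,535.99.
Month 2: interest £122.34; balance after payment £14,308.34.
Closed form: n = −ln(1 − rB₀/P)/ln(1+r) = −ln(0.64502)/ln(1.00842) ≈ 52.316, so the balance reaches zero during payment 53.

53 months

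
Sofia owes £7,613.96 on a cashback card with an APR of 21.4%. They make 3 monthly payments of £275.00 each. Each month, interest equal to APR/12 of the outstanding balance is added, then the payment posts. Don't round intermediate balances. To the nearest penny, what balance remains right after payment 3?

Monthly rate r = 21.4%/12 = 1.78333% = 0.0178333.
Each month: B ← B·(1+r) − £275.00.
Month 1: interest £135.78; balance after payment £7,474.74.
Month 2: interest £133.30; balance after payment £7,333.04.
Month 3: interest £130.77; balance after payment £7,188.81.

£7,188.81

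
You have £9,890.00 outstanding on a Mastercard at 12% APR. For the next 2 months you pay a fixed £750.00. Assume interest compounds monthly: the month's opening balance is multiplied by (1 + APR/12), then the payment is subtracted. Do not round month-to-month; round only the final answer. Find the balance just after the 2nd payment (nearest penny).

£8,581.29

Monthly rate r = 12%/12 = 1% = 0.01.
Each month: B ← B·(1+r) − £750.00.
Month 1: interest £98.90; balance after payment £9,238.90.
Month 2: interest £92.39; balance after payment £8,581.29.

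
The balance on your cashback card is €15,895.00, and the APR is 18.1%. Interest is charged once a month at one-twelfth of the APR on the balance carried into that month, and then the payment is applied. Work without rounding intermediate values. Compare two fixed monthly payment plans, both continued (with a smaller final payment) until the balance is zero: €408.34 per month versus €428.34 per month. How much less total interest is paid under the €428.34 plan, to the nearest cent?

€657.33

Monthly rate r = 18.1%/12 = 1.50833% = 0.0150833.
At €408.34/mo: n = ⌈−ln(1 − rB₀/P)/ln(1+r)⌉ = 60 payments (last €37.24); total interest = total paid − €15,895.00 = €8,234.30.
At €428.34/mo: 55 payments (last €341.61); total interest €7,576.97.
Interest saved = €8,234.30 − €7,576.97 = €657.33.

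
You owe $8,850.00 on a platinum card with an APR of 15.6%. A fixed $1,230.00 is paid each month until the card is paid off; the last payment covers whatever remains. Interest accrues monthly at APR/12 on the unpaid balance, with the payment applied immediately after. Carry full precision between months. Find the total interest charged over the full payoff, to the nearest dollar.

Monthly rate r = 15.6%/12 = 1.3% = 0.013.
Payoff takes n = ⌈−ln(1 − rB₀/P)/ln(1+r)⌉ = ⌈7.603⌉ = 8 payments; the last is $743.83.
Total paid = 7·$1,230.00 + $743.83 = $9,353.83.
Total interest = total paid − principal = $9,353.83 − $8,850.00 = $503.83.

$504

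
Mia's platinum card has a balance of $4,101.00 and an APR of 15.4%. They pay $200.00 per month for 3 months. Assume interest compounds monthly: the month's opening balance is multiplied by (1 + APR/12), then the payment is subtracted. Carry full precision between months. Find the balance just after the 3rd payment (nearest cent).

Monthly rate r = 15.4%/12 = 1.28333% = 0.0128333.
Each month: B ← B·(1+r) − $200.00.
Month 1: interest $52.63; balance after payment $3,953.63.
Month 2: interest $50.74; balance after payment $3,804.37.
Month 3: interest $48.82; balance after payment $3,653.19.

$3,653.19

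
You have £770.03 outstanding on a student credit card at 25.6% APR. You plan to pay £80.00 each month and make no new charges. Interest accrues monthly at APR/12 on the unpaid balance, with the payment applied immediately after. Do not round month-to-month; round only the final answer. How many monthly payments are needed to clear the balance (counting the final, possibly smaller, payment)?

11 payments

Monthly rate r = 25.6%/12 = 2.13333% = 0.0213333.
Recurrence: B ← B·(1+r) − £80.00.
Month 1: interest £16.43; balance after payment £706.46.
Month 2: interest £15.07; balance after payment £641.53.
Closed form: n = −ln(1 − rB₀/P)/ln(1+r) = −ln(0.79466)/ln(1.02133) ≈ 10.888, so the balance reaches zero during payment 11.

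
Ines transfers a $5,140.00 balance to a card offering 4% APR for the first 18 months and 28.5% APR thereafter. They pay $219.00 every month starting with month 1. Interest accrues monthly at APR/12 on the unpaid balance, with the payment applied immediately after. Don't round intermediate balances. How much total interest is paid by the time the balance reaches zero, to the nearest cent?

Promo months 1–18 at r₀ = 4%/12 = 0.00333333; months 19+ at r₁ = 28.5%/12 = 0.02375.
After month 18: iterate B ← B·(1+r₀) − $219.00 for 18 months → $1,401.59.
Then at r₁ with $219.00/mo: n₂ = −ln(1 − r₁·B/P)/ln(1+r₁) ≈ 7.02 → 8 more payments.
Total paid = 25·$219.00 + $5.36 = $5,480.36; interest = $5,480.36 − $5,140.00 = $340.36.

$340.36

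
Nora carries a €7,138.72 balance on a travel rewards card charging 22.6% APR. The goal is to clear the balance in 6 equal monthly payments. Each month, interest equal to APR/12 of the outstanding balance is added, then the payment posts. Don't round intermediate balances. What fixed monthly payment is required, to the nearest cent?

€1,269.43

Monthly rate r = 22.6%/12 = 1.88333% = 0.0188333.
Level-payment amortization: P = B₀·r / (1 − (1+r)^(−n)) = 7138.72·0.0188333 / (1 − 1.01883^(−6)).
Denominator 1 − (1+r)^(−6) = 0.105910226.
P = 134.446 / 0.105910226 ≈ 1269.43.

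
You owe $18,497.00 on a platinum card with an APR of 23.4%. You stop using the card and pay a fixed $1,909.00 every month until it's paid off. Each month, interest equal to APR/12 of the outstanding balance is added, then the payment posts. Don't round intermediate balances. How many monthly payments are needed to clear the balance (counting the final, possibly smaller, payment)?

11 months

Monthly rate r = 23.4%/12 = 1.95% = 0.0195.
Recurrence: B ← B·(1+r) − $1,909.00.
Month 1: interest $360.69; balance after payment $16,948.69.
Month 2: interest $330.50; balance after payment $15,370.19.
Closed form: n = −ln(1 − rB₀/P)/ln(1+r) = −ln(0.81106)/ln(1.0195) ≈ 10.844, so the balance reaches zero during payment 11.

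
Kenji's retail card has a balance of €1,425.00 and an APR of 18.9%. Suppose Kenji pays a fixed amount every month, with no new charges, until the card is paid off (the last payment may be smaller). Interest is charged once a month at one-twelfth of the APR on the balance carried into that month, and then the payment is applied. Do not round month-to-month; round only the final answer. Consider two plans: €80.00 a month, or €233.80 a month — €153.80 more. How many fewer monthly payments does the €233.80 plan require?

Monthly rate r = 18.9%/12 = 1.575% = 0.01575.
At €80.00/mo: n = ⌈−ln(1 − rB₀/P)/ln(1+r)⌉ = 22 payments (last €5.63); total interest = total paid − €1,425.00 = €260.63.
At €233.80/mo: 7 payments (last €107.54); total interest €85.34.
Payments saved = 22 − 7 = 15.

15 fewer payments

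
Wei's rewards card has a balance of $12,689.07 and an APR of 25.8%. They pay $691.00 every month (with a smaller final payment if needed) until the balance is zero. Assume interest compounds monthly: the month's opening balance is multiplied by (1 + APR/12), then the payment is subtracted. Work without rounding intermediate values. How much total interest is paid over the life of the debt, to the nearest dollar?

Monthly rate r = 25.8%/12 = 2.15% = 0.0215.
Payoff takes n = ⌈−ln(1 − rB₀/P)/ln(1+r)⌉ = ⌈23.609⌉ = 24 payments; the last is $422.63.
Total paid = 23·$691.00 + $422.63 = $16,315.63.
Total interest = total paid − principal = $16,315.63 − $12,689.07 = $3,626.56.

$3,627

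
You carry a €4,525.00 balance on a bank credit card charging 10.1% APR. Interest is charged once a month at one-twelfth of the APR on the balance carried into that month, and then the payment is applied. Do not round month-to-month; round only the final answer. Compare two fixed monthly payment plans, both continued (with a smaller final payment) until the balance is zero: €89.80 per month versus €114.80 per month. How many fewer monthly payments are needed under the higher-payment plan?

17 fewer payments

Monthly rate r = 10.1%/12 = 0.841667% = 0.00841667.
At €89.80/mo: n = ⌈−ln(1 − rB₀/P)/ln(1+r)⌉ = 66 payments (last €75.60); total interest = total paid − €4,525.00 = €1,387.60.
At €114.80/mo: 49 payments (last €10.87); total interest €996.27.
Payments saved = 66 − 49 = 17.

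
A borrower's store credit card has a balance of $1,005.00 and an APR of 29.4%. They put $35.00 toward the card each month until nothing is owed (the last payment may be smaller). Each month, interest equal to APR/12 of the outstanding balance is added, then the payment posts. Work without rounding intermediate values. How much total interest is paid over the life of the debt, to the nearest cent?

$752.99

Monthly rate r = 29.4%/12 = 2.45% = 0.0245.
Payoff takes n = ⌈−ln(1 − rB₀/P)/ln(1+r)⌉ = ⌈50.226⌉ = 51 payments; the last is $7.99.
Total paid = 50·$35.00 + $7.99 = $1,757.99.
Total interest = total paid − principal = $1,757.99 − $1,005.00 = $752.99.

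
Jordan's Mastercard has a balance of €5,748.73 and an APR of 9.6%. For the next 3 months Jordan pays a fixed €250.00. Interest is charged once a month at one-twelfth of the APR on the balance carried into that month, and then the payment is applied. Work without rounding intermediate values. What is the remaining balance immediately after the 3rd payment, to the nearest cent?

€5,131.79

Monthly rate r = 9.6%/12 = 0.8% = 0.008.
Each month: B ← B·(1+r) − €250.00.
Month 1: interest €45.99; balance after payment €5,544.72.
Month 2: interest €44.36; balance after payment €5,339.08.
Month 3: interest €42.71; balance after payment €5,131.79.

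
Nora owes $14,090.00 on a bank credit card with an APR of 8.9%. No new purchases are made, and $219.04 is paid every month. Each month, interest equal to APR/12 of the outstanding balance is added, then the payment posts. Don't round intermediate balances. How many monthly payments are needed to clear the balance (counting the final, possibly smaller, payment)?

88 payments

Monthly rate r = 8.9%/12 = 0.741667% = 0.00741667.
Recurrence: B ← B·(1+r) − $219.04.
Month 1: interest $104.50; balance after payment $13,975.46.
Month 2: interest $103.65; balance after payment $13,860.07.
Closed form: n = −ln(1 − rB₀/P)/ln(1+r) = −ln(0.52291)/ln(1.00742) ≈ 87.740, so the balance reaches zero during payment 88.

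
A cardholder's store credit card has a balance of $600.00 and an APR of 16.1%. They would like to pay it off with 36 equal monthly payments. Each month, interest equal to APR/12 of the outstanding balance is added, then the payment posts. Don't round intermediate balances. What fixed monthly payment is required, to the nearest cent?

$21.12

Monthly rate r = 16.1%/12 = 1.34167% = 0.0134167.
Level-payment amortization: P = B₀·r / (1 − (1+r)^(−n)) = 600.00·0.0134167 / (1 − 1.01342^(−36)).
Denominator 1 − (1+r)^(−36) = 0.381085763.
P = 8.05 / 0.381085763 ≈ 21.12.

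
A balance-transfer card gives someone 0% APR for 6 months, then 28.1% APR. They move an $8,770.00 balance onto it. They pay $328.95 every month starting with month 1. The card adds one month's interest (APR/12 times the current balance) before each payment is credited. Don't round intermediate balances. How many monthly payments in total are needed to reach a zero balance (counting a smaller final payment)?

Promo months 1–6 at r₀ = 0%/12 = 0; months 7+ at r₁ = 28.1%/12 = 0.0234167.
After month 6 (no interest yet): B = $8,770.00 − 6·$328.95 = $6,796.30.
Then at r₁ with $328.95/mo: n₂ = −ln(1 − r₁·B/P)/ln(1+r₁) ≈ 28.57 → 29 more payments.

35 payments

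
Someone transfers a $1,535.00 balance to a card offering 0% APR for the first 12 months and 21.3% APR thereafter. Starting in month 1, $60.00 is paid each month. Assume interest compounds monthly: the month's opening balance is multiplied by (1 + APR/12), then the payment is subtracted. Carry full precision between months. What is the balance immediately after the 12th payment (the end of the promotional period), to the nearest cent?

Promo months 1–12 at r₀ = 0%/12 = 0; months 13+ at r₁ = 21.3%/12 = 0.01775.
After month 12 (no interest yet): B = $1,535.00 − 12·$60.00 = $815.00.

$815.00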